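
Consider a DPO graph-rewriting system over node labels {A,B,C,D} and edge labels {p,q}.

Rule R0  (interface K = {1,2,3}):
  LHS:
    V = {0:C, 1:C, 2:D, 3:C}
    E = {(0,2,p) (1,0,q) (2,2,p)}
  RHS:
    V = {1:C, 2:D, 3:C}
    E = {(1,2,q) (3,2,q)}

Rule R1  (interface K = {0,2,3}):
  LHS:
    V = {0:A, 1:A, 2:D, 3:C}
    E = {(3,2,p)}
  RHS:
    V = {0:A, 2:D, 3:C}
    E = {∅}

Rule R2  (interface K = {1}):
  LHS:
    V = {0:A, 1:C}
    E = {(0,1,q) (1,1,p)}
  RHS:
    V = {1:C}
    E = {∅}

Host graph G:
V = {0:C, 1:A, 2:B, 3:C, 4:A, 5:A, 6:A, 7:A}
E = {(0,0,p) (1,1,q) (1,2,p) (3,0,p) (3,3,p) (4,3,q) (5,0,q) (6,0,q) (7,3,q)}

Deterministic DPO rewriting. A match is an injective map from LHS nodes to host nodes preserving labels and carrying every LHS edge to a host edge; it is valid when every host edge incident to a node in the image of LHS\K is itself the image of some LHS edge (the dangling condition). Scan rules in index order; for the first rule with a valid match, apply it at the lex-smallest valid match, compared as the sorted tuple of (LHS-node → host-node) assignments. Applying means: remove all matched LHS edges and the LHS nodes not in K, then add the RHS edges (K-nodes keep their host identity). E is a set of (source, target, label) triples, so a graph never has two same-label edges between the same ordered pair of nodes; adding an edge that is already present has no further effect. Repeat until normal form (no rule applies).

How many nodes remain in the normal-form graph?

Answer: 6

Rewrite trace:
[0] host  ⇒  8 nodes, 9 edges  {0-p->0 1-q->1 1-p->2 3-p->0 3-p->3 4-q->3 5-q->0 6-q->0 7-q->3}
[1] R2 @ {0↦4, 1↦3}  ⇒  7 nodes, 7 edges  {0-p->0 1-q->1 1-p->2 3-p->0 5-q->0 6-q->0 7-q->3}
[2] R2 @ {0↦5, 1↦0}  ⇒  6 nodes, 5 edges  {1-q->1 1-p->2 3-p->0 6-q->0 7-q->3}
final graph: no rule applies after step 2
NF nodes: {0:C, 1:A, 2:B, 3:C, 6:A, 7:A}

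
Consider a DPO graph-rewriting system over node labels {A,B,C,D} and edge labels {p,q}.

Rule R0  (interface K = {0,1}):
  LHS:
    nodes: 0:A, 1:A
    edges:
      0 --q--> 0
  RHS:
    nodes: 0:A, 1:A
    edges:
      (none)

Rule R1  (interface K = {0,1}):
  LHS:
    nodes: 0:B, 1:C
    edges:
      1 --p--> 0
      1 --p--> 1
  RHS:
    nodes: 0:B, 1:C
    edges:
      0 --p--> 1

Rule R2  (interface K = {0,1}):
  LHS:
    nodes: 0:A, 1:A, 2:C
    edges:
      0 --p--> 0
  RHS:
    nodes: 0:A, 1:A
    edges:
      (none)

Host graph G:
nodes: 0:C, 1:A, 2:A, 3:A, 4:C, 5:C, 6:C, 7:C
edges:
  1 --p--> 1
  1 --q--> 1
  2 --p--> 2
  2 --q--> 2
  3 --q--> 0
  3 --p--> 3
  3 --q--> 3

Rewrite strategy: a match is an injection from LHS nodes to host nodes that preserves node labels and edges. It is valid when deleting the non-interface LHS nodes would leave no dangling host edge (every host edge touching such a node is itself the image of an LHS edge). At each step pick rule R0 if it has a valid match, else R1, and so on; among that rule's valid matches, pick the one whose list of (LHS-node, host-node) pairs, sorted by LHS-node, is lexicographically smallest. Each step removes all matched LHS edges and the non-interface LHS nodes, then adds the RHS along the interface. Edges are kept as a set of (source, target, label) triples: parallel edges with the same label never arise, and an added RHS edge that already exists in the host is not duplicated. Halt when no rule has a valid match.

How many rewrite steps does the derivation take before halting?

initial: |V|=8 |E|=7  E = 1-p->1 1-q->1 2-p->2 2-q->2 3-q->0 3-p->3 3-q->3
step 1: apply R0 at {0↦1, 1↦2}  → |V|=8 |E|=6  E = 1-p->1 2-p->2 2-q->2 3-q->0 3-p->3 3-q->3
step 2: apply R0 at {0↦2, 1↦1}  → |V|=8 |E|=5  E = 1-p->1 2-p->2 3-q->0 3-p->3 3-q->3
step 3: apply R0 at {0↦3, 1↦1}  → |V|=8 |E|=4  E = 1-p->1 2-p->2 3-q->0 3-p->3
step 4: apply R2 at {0↦1, 1↦2, 2↦4}  → |V|=7 |E|=3  E = 2-p->2 3-q->0 3-p->3
step 5: apply R2 at {0↦2, 1↦1, 2↦5}  → |V|=6 |E|=2  E = 3-q->0 3-p->3
step 6: apply R2 at {0↦3, 1↦1, 2↦6}  → |V|=5 |E|=1  E = 3-q->0
final graph: no rule applies after step 6

Answer: 6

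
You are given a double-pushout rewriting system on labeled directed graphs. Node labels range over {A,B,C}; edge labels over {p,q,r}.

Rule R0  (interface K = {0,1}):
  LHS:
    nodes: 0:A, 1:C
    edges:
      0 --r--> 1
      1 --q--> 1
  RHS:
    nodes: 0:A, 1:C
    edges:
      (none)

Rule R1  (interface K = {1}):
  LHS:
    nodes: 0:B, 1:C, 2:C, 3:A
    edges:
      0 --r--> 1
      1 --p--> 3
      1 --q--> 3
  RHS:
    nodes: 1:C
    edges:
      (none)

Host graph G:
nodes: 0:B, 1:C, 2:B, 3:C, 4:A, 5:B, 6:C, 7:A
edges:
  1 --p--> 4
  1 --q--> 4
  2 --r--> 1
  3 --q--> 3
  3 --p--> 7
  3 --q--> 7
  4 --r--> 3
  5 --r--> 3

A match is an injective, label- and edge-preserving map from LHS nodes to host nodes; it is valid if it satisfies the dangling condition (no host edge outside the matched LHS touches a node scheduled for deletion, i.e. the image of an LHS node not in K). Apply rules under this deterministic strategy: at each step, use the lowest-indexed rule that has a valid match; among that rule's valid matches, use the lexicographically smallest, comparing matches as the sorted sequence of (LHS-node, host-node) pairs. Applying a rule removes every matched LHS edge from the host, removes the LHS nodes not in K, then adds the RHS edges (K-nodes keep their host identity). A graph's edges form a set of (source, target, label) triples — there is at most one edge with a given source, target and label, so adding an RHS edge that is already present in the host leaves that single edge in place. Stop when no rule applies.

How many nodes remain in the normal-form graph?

initial: |V|=8 |E|=8  E = 1-p->4 1-q->4 2-r->1 3-q->3 3-p->7 3-q->7 4-r->3 5-r->3
step 1: apply R0 at {0↦4, 1↦3}  → |V|=8 |E|=6  E = 1-p->4 1-q->4 2-r->1 3-p->7 3-q->7 5-r->3
step 2: apply R1 at {0↦2, 1↦1, 2↦6, 3↦4}  → |V|=5 |E|=3  E = 3-p->7 3-q->7 5-r->3
step 3: apply R1 at {0↦5, 1↦3, 2↦1, 3↦7}  → |V|=2 |E|=0  E = ∅
final graph: no rule applies after step 3
NF nodes: {0:B, 3:C}

Answer: 2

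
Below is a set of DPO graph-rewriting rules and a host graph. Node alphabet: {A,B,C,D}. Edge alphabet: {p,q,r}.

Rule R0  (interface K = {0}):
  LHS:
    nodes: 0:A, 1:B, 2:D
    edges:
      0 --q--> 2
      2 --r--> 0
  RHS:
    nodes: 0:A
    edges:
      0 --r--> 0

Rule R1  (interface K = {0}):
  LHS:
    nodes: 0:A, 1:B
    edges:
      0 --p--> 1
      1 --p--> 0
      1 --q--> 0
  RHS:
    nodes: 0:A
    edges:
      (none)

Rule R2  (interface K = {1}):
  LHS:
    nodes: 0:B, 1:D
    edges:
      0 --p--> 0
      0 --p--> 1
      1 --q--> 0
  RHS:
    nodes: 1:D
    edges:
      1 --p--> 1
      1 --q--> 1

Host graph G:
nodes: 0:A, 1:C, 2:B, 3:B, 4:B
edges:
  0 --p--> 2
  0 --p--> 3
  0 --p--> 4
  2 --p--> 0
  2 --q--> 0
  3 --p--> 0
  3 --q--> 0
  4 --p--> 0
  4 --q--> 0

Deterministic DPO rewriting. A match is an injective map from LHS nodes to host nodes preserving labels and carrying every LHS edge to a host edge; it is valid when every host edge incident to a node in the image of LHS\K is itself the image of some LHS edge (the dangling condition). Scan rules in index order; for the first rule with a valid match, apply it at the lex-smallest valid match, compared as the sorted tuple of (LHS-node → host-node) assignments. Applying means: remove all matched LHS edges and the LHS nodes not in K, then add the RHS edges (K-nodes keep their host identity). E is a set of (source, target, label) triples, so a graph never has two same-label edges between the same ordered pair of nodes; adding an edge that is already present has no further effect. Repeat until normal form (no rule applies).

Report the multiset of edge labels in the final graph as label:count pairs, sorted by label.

Answer: (no edges)

Rewrite trace:
start.  V:5 E:9  edges: 0-p->2 0-p->3 0-p->4 2-p->0 2-q->0 3-p->0 3-q->0 4-p->0 4-q->0
1. fire R1 via {0↦0, 1↦2}  →  V:4 E:6  edges: 0-p->3 0-p->4 3-p->0 3-q->0 4-p->0 4-q->0
2. fire R1 via {0↦0, 1↦3}  →  V:3 E:3  edges: 0-p->4 4-p->0 4-q->0
3. fire R1 via {0↦0, 1↦4}  →  V:2 E:0  edges: ∅
final graph: no rule applies after step 3
NF edges: []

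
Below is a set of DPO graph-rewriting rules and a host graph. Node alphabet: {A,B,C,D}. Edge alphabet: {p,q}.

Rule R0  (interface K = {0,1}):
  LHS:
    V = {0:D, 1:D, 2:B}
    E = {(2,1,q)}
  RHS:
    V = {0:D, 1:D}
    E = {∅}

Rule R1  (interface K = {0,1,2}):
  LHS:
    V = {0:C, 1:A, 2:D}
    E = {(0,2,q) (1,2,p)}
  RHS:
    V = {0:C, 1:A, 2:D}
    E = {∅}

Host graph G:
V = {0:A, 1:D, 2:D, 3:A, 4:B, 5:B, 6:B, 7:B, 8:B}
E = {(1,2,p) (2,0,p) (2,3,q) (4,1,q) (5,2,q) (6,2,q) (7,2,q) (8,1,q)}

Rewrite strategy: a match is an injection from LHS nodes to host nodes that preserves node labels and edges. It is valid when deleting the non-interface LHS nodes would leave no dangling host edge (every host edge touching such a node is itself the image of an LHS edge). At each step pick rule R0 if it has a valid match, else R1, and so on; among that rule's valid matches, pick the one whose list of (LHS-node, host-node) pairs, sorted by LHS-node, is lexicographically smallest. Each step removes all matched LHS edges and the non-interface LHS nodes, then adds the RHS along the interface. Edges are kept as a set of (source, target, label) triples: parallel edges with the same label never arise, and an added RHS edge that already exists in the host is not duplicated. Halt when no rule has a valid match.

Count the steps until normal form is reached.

start.  V:9 E:8  edges: 1-p->2 2-p->0 2-q->3 4-q->1 5-q->2 6-q->2 7-q->2 8-q->1
1. fire R0 via {0↦1, 1↦2, 2↦5}  →  V:8 E:7  edges: 1-p->2 2-p->0 2-q->3 4-q->1 6-q->2 7-q->2 8-q->1
2. fire R0 via {0↦1, 1↦2, 2↦6}  →  V:7 E:6  edges: 1-p->2 2-p->0 2-q->3 4-q->1 7-q->2 8-q->1
3. fire R0 via {0↦1, 1↦2, 2↦7}  →  V:6 E:5  edges: 1-p->2 2-p->0 2-q->3 4-q->1 8-q->1
4. fire R0 via {0↦2, 1↦1, 2↦4}  →  V:5 E:4  edges: 1-p->2 2-p->0 2-q->3 8-q->1
5. fire R0 via {0↦2, 1↦1, 2↦8}  →  V:4 E:3  edges: 1-p->2 2-p->0 2-q->3
halt: no rule applies after step 5

Answer: 5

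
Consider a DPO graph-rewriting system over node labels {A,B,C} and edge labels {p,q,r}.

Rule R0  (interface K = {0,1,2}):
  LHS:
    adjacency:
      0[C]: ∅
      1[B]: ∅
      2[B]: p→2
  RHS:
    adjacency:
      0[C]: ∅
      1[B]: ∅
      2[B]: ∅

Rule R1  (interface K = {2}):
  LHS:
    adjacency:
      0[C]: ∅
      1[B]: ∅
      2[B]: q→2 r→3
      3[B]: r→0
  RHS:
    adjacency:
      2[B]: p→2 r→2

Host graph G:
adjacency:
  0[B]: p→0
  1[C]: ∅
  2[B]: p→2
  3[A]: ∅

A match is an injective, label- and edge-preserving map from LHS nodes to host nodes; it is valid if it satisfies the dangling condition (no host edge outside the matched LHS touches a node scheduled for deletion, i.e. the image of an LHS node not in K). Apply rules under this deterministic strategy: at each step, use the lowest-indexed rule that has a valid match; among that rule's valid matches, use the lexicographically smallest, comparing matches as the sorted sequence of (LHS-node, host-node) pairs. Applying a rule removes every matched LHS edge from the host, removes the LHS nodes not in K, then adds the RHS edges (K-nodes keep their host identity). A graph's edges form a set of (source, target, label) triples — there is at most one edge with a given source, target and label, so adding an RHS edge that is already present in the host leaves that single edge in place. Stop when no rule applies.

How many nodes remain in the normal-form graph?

initial: |V|=4 |E|=2  E = 0-p->0 2-p->2
step 1: apply R0 at {0↦1, 1↦0, 2↦2}  → |V|=4 |E|=1  E = 0-p->0
step 2: apply R0 at {0↦1, 1↦2, 2↦0}  → |V|=4 |E|=0  E = ∅
final graph: no rule applies after step 2
NF nodes: {0:B, 1:C, 2:B, 3:A}

Answer: 4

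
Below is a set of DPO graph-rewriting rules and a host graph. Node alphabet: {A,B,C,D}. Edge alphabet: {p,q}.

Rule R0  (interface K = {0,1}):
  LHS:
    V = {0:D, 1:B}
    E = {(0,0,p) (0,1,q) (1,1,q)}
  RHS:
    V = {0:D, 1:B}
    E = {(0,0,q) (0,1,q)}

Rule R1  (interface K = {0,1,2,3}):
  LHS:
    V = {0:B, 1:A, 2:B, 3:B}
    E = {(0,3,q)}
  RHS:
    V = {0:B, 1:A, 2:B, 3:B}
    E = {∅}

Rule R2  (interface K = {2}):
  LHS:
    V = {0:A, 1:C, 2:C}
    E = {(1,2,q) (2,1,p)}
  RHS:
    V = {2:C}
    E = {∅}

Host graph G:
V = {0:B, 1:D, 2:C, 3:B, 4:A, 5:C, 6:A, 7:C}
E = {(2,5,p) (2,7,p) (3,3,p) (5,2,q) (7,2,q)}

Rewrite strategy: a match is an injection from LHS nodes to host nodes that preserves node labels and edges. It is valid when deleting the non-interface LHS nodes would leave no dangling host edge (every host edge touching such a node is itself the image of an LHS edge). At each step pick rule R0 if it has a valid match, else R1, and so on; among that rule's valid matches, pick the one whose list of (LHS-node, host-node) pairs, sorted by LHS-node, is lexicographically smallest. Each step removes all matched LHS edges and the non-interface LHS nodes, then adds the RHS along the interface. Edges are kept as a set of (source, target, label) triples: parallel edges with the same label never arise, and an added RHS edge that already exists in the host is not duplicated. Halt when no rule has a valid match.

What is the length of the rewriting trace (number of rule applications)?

initial: |V|=8 |E|=5  E = 2-p->5 2-p->7 3-p->3 5-q->2 7-q->2
step 1: apply R2 at {0↦4, 1↦5, 2↦2}  → |V|=6 |E|=3  E = 2-p->7 3-p->3 7-q->2
step 2: apply R2 at {0↦6, 1↦7, 2↦2}  → |V|=4 |E|=1  E = 3-p->3
normal form: no rule applies after step 2

Answer: 2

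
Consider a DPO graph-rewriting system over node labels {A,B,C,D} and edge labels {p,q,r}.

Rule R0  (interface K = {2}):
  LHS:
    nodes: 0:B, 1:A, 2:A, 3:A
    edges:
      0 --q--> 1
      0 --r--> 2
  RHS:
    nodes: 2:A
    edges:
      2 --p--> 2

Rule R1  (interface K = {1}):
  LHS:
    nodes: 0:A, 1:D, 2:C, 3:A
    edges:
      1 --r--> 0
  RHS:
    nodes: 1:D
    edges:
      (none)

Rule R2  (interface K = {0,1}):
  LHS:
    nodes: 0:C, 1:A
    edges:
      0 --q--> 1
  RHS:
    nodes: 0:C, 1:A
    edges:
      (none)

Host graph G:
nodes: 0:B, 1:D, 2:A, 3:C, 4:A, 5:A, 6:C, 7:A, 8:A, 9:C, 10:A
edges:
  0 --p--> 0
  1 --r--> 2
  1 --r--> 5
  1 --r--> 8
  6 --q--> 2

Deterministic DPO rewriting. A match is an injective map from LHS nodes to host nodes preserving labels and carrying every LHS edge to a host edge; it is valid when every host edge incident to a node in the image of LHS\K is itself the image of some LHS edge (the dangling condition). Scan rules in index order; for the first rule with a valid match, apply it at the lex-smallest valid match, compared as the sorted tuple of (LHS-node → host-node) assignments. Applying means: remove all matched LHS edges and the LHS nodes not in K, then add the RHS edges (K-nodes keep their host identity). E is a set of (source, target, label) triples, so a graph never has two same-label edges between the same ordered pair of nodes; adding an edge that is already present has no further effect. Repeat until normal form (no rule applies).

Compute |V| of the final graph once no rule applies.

Answer: 2

Derivation:
initial: |V|=11 |E|=5  E = 0-p->0 1-r->2 1-r->5 1-r->8 6-q->2
step 1: apply R1 at {0↦5, 1↦1, 2↦3, 3↦4}  → |V|=8 |E|=4  E = 0-p->0 1-r->2 1-r->8 6-q->2
step 2: apply R1 at {0↦8, 1↦1, 2↦9, 3↦7}  → |V|=5 |E|=3  E = 0-p->0 1-r->2 6-q->2
step 3: apply R2 at {0↦6, 1↦2}  → |V|=5 |E|=2  E = 0-p->0 1-r->2
step 4: apply R1 at {0↦2, 1↦1, 2↦6, 3↦10}  → |V|=2 |E|=1  E = 0-p->0
normal form: no rule applies after step 4
NF nodes: {0:B, 1:D}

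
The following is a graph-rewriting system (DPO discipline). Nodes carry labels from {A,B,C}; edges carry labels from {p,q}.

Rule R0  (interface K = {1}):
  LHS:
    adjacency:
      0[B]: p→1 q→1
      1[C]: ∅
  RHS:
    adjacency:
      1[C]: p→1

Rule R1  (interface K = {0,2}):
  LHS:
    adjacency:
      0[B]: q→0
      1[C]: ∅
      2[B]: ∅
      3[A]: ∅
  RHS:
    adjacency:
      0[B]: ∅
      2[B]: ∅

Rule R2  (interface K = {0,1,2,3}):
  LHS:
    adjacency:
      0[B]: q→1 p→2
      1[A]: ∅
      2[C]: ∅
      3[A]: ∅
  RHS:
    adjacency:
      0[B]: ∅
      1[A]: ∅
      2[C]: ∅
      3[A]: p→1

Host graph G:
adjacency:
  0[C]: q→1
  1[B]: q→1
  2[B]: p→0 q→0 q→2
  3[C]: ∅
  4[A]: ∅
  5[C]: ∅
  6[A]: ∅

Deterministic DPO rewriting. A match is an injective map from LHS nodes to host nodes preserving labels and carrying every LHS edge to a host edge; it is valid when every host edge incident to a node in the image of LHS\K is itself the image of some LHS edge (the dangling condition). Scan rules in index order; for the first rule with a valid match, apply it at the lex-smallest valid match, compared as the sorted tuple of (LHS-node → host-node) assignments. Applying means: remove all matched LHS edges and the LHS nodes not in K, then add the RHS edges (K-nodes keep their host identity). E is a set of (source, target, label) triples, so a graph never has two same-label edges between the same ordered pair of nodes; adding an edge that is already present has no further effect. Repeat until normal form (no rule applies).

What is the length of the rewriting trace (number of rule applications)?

start.  V:7 E:5  edges: 0-q->1 1-q->1 2-p->0 2-q->0 2-q->2
1. fire R1 via {0↦1, 1↦3, 2↦2, 3↦4}  →  V:5 E:4  edges: 0-q->1 2-p->0 2-q->0 2-q->2
2. fire R1 via {0↦2, 1↦5, 2↦1, 3↦6}  →  V:3 E:3  edges: 0-q->1 2-p->0 2-q->0
3. fire R0 via {0↦2, 1↦0}  →  V:2 E:2  edges: 0-p->0 0-q->1
final graph: no rule applies after step 3

Answer: 3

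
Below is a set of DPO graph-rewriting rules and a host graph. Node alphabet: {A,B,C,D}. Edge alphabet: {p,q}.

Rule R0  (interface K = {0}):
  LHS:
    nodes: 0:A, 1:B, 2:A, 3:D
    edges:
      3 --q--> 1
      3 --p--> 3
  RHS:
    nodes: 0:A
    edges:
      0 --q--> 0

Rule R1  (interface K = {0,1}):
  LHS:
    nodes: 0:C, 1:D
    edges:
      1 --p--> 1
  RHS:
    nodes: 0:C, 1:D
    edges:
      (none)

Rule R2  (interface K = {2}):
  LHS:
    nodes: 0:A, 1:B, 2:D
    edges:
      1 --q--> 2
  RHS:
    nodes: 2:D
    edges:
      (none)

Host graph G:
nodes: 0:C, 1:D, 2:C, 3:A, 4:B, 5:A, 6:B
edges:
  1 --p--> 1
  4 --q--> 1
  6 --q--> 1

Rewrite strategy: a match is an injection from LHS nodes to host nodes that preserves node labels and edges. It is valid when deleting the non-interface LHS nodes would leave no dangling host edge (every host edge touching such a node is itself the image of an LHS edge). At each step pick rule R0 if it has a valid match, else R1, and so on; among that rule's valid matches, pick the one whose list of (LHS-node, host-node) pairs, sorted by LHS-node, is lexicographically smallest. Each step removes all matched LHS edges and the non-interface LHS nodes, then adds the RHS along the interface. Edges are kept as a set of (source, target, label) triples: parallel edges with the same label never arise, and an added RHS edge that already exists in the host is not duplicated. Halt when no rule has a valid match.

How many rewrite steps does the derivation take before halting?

Answer: 3

Rewrite trace:
[0] host  ⇒  7 nodes, 3 edges  {1-p->1 4-q->1 6-q->1}
[1] R1 @ {0↦0, 1↦1}  ⇒  7 nodes, 2 edges  {4-q->1 6-q->1}
[2] R2 @ {0↦3, 1↦4, 2↦1}  ⇒  5 nodes, 1 edges  {6-q->1}
[3] R2 @ {0↦5, 1↦6, 2↦1}  ⇒  3 nodes, 0 edges  {∅}
halt: no rule applies after step 3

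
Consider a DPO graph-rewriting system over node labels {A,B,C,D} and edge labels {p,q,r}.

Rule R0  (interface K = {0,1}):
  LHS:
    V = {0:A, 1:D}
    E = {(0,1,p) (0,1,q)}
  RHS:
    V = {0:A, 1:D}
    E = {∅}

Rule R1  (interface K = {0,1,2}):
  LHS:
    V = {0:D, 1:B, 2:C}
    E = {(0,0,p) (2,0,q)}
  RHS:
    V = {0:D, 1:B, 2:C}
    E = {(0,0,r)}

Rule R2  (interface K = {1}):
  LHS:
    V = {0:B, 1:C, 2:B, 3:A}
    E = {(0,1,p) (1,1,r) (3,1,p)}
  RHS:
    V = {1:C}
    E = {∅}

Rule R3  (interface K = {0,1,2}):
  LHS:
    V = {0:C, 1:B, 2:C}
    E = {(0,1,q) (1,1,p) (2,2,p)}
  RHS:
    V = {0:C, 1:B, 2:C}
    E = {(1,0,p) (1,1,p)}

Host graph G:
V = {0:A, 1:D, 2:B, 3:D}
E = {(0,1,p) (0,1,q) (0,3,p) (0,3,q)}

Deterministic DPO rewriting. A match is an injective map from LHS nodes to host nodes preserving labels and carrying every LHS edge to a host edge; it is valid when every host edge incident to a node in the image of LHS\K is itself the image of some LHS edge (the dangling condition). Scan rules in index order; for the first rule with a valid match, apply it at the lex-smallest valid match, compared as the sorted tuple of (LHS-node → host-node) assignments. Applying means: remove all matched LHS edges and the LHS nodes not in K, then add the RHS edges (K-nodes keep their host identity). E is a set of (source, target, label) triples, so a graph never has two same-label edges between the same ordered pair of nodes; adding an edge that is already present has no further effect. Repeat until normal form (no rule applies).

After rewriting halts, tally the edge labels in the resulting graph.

initial: |V|=4 |E|=4  E = 0-p->1 0-q->1 0-p->3 0-q->3
step 1: apply R0 at {0↦0, 1↦1}  → |V|=4 |E|=2  E = 0-p->3 0-q->3
step 2: apply R0 at {0↦0, 1↦3}  → |V|=4 |E|=0  E = ∅
final graph: no rule applies after step 2
NF edges: []

Answer: (no edges)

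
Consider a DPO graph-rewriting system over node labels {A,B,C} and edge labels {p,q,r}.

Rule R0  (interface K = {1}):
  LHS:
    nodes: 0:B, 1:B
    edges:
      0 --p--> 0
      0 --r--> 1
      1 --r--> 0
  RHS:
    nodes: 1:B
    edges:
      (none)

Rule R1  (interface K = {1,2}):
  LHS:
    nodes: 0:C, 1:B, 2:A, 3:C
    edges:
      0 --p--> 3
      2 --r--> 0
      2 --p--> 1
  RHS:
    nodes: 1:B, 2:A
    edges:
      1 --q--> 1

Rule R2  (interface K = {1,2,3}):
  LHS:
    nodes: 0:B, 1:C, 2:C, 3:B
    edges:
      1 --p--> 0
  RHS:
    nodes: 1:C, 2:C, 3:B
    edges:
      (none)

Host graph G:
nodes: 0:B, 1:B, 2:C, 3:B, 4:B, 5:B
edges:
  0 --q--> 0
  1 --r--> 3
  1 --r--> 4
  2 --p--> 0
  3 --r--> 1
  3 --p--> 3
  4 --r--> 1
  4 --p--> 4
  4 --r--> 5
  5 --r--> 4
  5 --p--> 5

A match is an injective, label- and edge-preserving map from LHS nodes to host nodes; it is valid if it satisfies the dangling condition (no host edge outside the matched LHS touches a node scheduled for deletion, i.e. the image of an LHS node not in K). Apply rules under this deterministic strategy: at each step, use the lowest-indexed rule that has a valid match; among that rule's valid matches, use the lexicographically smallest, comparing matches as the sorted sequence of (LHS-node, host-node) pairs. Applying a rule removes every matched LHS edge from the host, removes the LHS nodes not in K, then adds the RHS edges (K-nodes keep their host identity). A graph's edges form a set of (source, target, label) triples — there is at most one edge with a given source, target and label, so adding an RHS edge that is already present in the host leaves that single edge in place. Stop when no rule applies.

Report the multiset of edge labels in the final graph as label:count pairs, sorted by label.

start.  V:6 E:11  edges: 0-q->0 1-r->3 1-r->4 2-p->0 3-r->1 3-p->3 4-r->1 4-p->4 4-r->5 5-r->4 5-p->5
1. fire R0 via {0↦3, 1↦1}  →  V:5 E:8  edges: 0-q->0 1-r->4 2-p->0 4-r->1 4-p->4 4-r->5 5-r->4 5-p->5
2. fire R0 via {0↦5, 1↦4}  →  V:4 E:5  edges: 0-q->0 1-r->4 2-p->0 4-r->1 4-p->4
3. fire R0 via {0↦4, 1↦1}  →  V:3 E:2  edges: 0-q->0 2-p->0
normal form: no rule applies after step 3
NF edges: [(0, 0, 'q'), (2, 0, 'p')]

Answer: p:1 q:1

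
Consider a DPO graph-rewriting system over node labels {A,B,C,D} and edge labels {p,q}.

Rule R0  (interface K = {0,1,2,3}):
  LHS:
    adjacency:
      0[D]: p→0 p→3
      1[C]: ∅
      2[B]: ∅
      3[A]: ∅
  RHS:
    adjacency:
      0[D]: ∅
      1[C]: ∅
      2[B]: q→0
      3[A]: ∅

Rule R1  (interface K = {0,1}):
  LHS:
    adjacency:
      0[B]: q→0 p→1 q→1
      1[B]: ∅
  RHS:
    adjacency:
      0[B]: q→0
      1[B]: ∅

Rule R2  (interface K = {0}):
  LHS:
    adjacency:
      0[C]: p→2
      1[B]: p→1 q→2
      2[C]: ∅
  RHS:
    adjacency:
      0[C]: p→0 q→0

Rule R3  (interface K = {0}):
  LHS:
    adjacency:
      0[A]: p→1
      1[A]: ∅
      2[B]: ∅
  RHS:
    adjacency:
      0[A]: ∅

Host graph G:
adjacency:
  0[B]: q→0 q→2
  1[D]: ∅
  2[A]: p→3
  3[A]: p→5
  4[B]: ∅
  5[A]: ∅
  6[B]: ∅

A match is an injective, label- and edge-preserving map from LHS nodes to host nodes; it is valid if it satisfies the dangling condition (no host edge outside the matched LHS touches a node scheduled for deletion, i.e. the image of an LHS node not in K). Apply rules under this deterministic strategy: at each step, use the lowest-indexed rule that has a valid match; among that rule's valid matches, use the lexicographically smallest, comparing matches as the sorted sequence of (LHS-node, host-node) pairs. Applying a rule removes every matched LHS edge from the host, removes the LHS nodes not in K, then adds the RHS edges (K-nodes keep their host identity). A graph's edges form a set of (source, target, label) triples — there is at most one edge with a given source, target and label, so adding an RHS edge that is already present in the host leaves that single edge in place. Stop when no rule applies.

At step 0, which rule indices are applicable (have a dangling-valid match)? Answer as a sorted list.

Answer: [R3]

Steps:
R0: no valid match — LHS pattern not found
R1: no valid match — LHS pattern not found
R2: no valid match — LHS pattern not found
R3: 2 valid matches — {0↦3, 1↦5, 2↦4}, {0↦3, 1↦5, 2↦6}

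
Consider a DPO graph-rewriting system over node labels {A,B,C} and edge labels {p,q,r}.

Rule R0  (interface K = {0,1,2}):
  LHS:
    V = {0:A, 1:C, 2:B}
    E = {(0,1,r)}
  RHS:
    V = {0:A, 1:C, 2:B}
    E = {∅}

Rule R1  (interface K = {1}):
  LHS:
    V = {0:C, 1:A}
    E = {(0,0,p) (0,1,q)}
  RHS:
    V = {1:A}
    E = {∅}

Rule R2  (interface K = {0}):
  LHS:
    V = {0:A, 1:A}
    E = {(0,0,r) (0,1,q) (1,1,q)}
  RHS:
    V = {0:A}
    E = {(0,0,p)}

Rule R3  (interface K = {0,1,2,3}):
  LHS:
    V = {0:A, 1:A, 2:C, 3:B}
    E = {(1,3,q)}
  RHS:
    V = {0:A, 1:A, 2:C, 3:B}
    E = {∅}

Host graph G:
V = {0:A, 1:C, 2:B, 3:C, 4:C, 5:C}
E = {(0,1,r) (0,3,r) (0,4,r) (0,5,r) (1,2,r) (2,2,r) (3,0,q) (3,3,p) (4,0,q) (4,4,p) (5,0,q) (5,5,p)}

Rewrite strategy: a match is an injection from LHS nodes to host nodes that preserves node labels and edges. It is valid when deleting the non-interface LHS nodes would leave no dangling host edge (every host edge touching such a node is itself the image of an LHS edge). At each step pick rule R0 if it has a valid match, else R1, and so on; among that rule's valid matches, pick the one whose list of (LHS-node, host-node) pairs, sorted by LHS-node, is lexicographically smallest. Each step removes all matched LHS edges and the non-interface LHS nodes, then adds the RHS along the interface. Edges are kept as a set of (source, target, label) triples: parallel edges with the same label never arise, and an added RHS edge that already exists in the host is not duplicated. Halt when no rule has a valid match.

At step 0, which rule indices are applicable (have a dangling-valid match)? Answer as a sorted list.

R0: 4 valid matches — {0↦0, 1↦1, 2↦2}, {0↦0, 1↦3, 2↦2}, {0↦0, 1↦4, 2↦2} (+1 more)
R1: no valid match — 3 raw matches, all fail dangling condition
R2: no valid match — LHS pattern not found
R3: no valid match — LHS pattern not found

Answer: [R0]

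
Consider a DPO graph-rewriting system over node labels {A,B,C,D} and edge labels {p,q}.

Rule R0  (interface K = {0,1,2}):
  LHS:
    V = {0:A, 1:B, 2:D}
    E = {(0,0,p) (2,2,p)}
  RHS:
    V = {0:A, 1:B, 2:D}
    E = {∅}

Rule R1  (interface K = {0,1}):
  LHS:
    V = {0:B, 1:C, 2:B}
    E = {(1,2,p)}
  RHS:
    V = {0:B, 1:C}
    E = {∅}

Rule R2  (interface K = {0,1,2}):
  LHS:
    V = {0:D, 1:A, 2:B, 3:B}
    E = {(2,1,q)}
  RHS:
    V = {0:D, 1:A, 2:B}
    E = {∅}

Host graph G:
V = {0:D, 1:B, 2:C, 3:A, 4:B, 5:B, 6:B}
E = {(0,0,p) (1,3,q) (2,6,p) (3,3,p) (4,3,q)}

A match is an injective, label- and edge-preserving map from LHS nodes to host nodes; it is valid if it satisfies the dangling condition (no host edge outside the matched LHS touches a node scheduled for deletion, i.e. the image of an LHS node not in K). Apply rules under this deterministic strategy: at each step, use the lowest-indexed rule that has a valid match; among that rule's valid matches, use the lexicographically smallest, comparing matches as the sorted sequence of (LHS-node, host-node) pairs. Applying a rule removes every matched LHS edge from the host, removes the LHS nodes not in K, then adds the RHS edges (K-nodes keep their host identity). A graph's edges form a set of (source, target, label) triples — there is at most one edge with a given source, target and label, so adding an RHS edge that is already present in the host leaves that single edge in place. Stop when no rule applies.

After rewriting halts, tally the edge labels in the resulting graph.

start.  V:7 E:5  edges: 0-p->0 1-q->3 2-p->6 3-p->3 4-q->3
1. fire R0 via {0↦3, 1↦1, 2↦0}  →  V:7 E:3  edges: 1-q->3 2-p->6 4-q->3
2. fire R1 via {0↦1, 1↦2, 2↦6}  →  V:6 E:2  edges: 1-q->3 4-q->3
3. fire R2 via {0↦0, 1↦3, 2↦1, 3↦5}  →  V:5 E:1  edges: 4-q->3
4. fire R2 via {0↦0, 1↦3, 2↦4, 3↦1}  →  V:4 E:0  edges: ∅
final graph: no rule applies after step 4
NF edges: []

Answer: (no edges)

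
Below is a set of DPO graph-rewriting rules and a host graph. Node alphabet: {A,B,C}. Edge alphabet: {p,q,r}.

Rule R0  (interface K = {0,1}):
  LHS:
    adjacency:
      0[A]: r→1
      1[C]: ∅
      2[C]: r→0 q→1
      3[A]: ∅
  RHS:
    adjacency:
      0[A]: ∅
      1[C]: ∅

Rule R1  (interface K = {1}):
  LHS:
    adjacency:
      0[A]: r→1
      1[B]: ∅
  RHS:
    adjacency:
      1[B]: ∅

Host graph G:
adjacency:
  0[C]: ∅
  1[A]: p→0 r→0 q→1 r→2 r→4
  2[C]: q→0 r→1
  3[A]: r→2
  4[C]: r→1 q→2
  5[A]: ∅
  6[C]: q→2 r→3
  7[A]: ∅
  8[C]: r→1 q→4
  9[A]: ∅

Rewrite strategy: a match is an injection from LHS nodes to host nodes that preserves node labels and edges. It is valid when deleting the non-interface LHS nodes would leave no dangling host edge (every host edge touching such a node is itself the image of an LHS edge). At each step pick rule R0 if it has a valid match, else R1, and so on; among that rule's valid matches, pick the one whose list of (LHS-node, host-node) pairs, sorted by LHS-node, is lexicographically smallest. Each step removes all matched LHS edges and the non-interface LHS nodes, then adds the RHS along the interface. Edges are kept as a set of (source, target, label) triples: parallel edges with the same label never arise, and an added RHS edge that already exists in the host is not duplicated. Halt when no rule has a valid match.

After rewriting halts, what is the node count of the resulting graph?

Answer: 2

Rewrite trace:
[0] host  ⇒  10 nodes, 14 edges  {1-p->0 1-r->0 1-q->1 1-r->2 1-r->4 2-q->0 2-r->1 3-r->2 4-r->1 4-q->2 6-q->2 6-r->3 8-r->1 8-q->4}
[1] R0 @ {0↦1, 1↦4, 2↦8, 3↦5}  ⇒  8 nodes, 11 edges  {1-p->0 1-r->0 1-q->1 1-r->2 2-q->0 2-r->1 3-r->2 4-r->1 4-q->2 6-q->2 6-r->3}
[2] R0 @ {0↦1, 1↦2, 2↦4, 3↦7}  ⇒  6 nodes, 8 edges  {1-p->0 1-r->0 1-q->1 2-q->0 2-r->1 3-r->2 6-q->2 6-r->3}
[3] R0 @ {0↦3, 1↦2, 2↦6, 3↦9}  ⇒  4 nodes, 5 edges  {1-p->0 1-r->0 1-q->1 2-q->0 2-r->1}
[4] R0 @ {0↦1, 1↦0, 2↦2, 3↦3}  ⇒  2 nodes, 2 edges  {1-p->0 1-q->1}
halt: no rule applies after step 4
NF nodes: {0:C, 1:A}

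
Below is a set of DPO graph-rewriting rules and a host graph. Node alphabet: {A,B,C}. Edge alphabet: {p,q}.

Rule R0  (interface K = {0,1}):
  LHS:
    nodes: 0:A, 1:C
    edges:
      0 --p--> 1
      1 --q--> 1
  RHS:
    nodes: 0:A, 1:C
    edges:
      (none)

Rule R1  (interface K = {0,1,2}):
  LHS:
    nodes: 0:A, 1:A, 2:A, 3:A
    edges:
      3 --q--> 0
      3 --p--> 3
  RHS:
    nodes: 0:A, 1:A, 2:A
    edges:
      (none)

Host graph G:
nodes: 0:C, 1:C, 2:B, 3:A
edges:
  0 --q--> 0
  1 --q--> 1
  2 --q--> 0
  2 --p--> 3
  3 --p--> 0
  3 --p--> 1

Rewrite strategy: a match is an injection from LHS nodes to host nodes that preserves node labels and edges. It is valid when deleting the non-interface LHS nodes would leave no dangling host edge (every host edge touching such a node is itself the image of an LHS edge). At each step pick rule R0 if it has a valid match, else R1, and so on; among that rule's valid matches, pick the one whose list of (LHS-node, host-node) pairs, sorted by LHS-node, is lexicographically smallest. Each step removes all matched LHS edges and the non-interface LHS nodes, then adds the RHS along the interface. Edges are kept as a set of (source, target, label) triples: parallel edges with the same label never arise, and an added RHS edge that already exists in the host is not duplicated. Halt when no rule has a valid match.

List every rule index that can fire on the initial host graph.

Answer: [R0]

Rewrite trace:
R0: 2 valid matches — {0↦3, 1↦0}, {0↦3, 1↦1}
R1: no valid match — LHS pattern not found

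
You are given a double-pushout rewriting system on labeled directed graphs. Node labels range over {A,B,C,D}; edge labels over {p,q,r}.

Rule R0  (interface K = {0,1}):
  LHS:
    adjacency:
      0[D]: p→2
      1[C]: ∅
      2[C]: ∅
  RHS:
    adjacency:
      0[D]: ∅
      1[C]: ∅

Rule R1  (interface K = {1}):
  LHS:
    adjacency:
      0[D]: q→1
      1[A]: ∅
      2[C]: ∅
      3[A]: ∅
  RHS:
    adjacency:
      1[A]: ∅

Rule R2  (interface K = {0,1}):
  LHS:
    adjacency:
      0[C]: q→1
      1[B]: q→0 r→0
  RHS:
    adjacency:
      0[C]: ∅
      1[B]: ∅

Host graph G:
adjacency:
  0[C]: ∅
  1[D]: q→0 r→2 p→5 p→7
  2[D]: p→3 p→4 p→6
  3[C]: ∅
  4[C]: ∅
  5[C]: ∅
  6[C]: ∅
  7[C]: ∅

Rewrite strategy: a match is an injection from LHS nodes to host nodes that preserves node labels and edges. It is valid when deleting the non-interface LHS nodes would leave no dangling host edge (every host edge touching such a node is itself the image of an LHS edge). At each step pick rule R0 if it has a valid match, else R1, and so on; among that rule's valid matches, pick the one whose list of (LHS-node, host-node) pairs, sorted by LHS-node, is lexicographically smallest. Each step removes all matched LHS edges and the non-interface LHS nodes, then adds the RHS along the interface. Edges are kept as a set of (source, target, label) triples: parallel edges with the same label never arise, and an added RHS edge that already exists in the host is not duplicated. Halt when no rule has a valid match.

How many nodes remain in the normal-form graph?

initial: |V|=8 |E|=7  E = 1-q->0 1-r->2 1-p->5 1-p->7 2-p->3 2-p->4 2-p->6
step 1: apply R0 at {0↦1, 1↦0, 2↦5}  → |V|=7 |E|=6  E = 1-q->0 1-r->2 1-p->7 2-p->3 2-p->4 2-p->6
step 2: apply R0 at {0↦1, 1↦0, 2↦7}  → |V|=6 |E|=5  E = 1-q->0 1-r->2 2-p->3 2-p->4 2-p->6
step 3: apply R0 at {0↦2, 1↦0, 2↦3}  → |V|=5 |E|=4  E = 1-q->0 1-r->2 2-p->4 2-p->6
step 4: apply R0 at {0↦2, 1↦0, 2↦4}  → |V|=4 |E|=3  E = 1-q->0 1-r->2 2-p->6
step 5: apply R0 at {0↦2, 1↦0, 2↦6}  → |V|=3 |E|=2  E = 1-q->0 1-r->2
halt: no rule applies after step 5
NF nodes: {0:C, 1:D, 2:D}

Answer: 3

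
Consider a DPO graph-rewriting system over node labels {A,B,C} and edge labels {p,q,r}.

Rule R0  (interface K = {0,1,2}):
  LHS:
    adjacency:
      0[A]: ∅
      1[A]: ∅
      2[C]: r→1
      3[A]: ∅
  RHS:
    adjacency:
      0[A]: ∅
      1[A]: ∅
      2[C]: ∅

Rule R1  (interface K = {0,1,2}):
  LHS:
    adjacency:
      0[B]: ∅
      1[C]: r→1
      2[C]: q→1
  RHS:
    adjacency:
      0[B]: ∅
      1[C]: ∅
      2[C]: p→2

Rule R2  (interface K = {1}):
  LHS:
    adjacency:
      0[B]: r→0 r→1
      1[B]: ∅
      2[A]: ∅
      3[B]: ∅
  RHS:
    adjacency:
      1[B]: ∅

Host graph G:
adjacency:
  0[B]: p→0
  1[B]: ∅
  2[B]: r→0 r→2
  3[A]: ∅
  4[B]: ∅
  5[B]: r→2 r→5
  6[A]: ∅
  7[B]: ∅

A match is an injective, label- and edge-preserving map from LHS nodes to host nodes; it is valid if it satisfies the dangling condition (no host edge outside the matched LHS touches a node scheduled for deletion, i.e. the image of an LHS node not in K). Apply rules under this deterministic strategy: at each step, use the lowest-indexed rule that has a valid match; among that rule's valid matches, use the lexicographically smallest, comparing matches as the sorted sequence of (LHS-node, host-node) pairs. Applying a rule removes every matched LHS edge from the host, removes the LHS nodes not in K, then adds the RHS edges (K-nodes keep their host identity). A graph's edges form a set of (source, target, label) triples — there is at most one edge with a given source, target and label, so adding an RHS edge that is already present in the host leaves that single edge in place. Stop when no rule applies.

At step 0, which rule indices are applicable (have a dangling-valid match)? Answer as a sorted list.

Answer: [R2]

Rewrite trace:
R0: no valid match — LHS pattern not found
R1: no valid match — LHS pattern not found
R2: 6 valid matches — {0↦5, 1↦2, 2↦3, 3↦1}, {0↦5, 1↦2, 2↦3, 3↦4}, {0↦5, 1↦2, 2↦3, 3↦7} (+3 more)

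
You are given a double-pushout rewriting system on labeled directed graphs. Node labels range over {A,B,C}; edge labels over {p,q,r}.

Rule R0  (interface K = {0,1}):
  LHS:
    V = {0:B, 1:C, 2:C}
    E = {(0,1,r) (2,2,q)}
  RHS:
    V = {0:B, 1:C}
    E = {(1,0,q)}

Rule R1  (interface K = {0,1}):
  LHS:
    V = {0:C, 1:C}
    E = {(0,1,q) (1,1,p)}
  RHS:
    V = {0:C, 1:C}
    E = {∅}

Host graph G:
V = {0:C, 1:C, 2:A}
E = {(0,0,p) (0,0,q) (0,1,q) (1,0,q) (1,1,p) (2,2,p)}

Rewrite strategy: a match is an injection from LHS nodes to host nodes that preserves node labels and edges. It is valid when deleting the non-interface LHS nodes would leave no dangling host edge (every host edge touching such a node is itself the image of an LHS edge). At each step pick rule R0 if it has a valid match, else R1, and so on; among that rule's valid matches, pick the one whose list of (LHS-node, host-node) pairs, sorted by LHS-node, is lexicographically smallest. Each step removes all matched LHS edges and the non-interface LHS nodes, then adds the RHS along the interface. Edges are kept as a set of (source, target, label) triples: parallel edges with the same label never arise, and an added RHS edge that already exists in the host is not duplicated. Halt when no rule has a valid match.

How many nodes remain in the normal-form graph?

start.  V:3 E:6  edges: 0-p->0 0-q->0 0-q->1 1-q->0 1-p->1 2-p->2
1. fire R1 via {0↦0, 1↦1}  →  V:3 E:4  edges: 0-p->0 0-q->0 1-q->0 2-p->2
2. fire R1 via {0↦1, 1↦0}  →  V:3 E:2  edges: 0-q->0 2-p->2
halt: no rule applies after step 2
NF nodes: {0:C, 1:C, 2:A}

Answer: 3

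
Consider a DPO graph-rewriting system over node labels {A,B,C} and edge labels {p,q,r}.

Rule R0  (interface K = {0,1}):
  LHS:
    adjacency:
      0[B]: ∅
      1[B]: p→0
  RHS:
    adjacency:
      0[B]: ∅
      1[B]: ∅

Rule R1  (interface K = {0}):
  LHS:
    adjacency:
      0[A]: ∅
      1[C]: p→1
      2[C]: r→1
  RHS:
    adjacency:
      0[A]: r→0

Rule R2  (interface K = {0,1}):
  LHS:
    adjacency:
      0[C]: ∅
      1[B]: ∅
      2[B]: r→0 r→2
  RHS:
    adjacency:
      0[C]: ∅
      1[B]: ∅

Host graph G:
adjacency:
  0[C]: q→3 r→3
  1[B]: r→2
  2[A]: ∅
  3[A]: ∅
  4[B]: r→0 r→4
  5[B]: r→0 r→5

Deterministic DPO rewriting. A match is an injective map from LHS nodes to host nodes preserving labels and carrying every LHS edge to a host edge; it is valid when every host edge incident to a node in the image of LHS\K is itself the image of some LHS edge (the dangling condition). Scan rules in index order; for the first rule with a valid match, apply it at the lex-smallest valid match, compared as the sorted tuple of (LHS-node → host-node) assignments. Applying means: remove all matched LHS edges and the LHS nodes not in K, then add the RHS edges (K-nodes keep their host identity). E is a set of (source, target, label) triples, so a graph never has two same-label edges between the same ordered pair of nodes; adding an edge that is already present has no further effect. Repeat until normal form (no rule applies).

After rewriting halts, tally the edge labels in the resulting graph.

Answer: q:1 r:2

Steps:
[0] host  ⇒  6 nodes, 7 edges  {0-q->3 0-r->3 1-r->2 4-r->0 4-r->4 5-r->0 5-r->5}
[1] R2 @ {0↦0, 1↦1, 2↦4}  ⇒  5 nodes, 5 edges  {0-q->3 0-r->3 1-r->2 5-r->0 5-r->5}
[2] R2 @ {0↦0, 1↦1, 2↦5}  ⇒  4 nodes, 3 edges  {0-q->3 0-r->3 1-r->2}
normal form: no rule applies after step 2
NF edges: [(0, 3, 'q'), (0, 3, 'r'), (1, 2, 'r')]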